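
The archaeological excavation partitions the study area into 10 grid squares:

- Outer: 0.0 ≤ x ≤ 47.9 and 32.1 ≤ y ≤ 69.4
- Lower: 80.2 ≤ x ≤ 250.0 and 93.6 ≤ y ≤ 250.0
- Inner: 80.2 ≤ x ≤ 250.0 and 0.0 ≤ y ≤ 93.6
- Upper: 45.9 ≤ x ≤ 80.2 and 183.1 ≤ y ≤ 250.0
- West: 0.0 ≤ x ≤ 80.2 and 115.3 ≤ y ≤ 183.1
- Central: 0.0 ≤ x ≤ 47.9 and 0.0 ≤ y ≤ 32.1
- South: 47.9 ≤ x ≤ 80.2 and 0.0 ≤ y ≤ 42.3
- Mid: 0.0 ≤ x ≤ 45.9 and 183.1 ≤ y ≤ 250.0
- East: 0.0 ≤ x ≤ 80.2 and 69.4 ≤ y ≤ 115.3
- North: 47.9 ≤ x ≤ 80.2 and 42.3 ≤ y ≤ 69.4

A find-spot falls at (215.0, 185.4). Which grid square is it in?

The point has x = 215.0 and y = 185.4.
Only Lower satisfies 80.2 ≤ x ≤ 250.0 and 93.6 ≤ y ≤ 250.0.

Lower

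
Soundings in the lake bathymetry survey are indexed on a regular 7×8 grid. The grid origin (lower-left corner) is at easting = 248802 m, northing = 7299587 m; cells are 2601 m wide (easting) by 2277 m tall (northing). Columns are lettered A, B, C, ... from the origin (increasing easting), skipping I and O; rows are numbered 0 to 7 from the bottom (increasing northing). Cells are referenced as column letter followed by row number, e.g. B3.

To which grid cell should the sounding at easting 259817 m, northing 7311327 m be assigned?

Column index: ⌊(259817 − 248802) / 2601⌋ = ⌊4.235⌋ = 4 → column E
Row offset from origin: ⌊(7311327 − 7299587) / 2277⌋ = ⌊5.156⌋ = 5 → row 5

E5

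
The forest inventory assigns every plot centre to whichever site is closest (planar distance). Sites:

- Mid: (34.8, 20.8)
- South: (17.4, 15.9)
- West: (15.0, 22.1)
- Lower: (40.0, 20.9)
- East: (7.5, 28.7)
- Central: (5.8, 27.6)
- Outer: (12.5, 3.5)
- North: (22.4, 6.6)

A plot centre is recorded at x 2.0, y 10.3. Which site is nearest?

Outer

Squared distances to each site:
Mid: 1186.090; South: 268.520; West: 308.240; Lower: 1556.360; East: 368.810; Central: 313.730; Outer: 156.490; North: 429.850.
Minimum at Outer.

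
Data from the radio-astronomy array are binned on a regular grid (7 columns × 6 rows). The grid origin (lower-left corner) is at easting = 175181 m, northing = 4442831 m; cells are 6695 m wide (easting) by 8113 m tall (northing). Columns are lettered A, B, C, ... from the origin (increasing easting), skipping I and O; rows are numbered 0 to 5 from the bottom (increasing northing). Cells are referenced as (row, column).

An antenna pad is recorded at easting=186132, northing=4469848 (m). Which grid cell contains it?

(3, B)

Column index: ⌊(186132 − 175181) / 6695⌋ = ⌊1.636⌋ = 1 → column B
Row offset from origin: ⌊(4469848 − 4442831) / 8113⌋ = ⌊3.330⌋ = 3 → row 3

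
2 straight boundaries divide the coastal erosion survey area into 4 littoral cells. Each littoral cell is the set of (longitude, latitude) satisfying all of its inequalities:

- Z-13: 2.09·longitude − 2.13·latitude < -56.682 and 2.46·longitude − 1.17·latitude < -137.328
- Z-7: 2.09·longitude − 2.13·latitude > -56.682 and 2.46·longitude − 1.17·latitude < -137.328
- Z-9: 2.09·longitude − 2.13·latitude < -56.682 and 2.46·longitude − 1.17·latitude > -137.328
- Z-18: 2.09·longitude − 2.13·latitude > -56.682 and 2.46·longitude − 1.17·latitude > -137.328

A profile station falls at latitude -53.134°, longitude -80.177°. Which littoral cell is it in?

2.09·-80.177 − 2.13·-53.134 = -54.395, which is > -56.682
2.46·-80.177 − 1.17·-53.134 = -135.069, which is > -137.328
This sign pattern matches Z-18.

Z-18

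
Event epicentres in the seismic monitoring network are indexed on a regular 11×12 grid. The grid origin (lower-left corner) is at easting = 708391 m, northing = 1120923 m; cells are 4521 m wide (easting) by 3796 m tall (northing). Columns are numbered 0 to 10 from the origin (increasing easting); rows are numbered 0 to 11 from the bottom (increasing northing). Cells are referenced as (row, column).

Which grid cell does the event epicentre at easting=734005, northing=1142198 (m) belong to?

(5, 5)

Column index: ⌊(734005 − 708391) / 4521⌋ = ⌊5.666⌋ = 5
Row offset from origin: ⌊(1142198 − 1120923) / 3796⌋ = ⌊5.605⌋ = 5 → row 5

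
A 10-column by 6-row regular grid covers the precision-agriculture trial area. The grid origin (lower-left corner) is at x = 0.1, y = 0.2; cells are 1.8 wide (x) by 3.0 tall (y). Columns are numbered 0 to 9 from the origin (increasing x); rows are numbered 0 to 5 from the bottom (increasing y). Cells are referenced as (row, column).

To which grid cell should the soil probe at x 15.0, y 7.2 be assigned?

Column index: ⌊(15.0 − 0.1) / 1.8⌋ = ⌊8.278⌋ = 8
Row offset from origin: ⌊(7.2 − 0.2) / 3.0⌋ = ⌊2.333⌋ = 2 → row 2

(2, 8)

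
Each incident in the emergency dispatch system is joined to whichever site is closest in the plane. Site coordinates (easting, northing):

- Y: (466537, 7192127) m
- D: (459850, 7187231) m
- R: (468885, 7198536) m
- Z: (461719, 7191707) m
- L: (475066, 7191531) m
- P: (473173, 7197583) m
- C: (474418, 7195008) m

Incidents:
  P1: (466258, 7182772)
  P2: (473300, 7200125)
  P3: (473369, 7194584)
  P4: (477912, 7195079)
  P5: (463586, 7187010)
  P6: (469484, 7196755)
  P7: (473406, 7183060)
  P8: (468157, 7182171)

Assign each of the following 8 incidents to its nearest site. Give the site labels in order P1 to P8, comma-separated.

P1 → D (d²=60945145.00)
P2 → P (d²=6477893.00)
P3 → C (d²=1280177.00)
P4 → C (d²=12213077.00)
P5 → D (d²=14006537.00)
P6 → R (d²=3530762.00)
P7 → L (d²=74513441.00)
P8 → D (d²=94609849.00)

D, P, C, C, D, R, L, D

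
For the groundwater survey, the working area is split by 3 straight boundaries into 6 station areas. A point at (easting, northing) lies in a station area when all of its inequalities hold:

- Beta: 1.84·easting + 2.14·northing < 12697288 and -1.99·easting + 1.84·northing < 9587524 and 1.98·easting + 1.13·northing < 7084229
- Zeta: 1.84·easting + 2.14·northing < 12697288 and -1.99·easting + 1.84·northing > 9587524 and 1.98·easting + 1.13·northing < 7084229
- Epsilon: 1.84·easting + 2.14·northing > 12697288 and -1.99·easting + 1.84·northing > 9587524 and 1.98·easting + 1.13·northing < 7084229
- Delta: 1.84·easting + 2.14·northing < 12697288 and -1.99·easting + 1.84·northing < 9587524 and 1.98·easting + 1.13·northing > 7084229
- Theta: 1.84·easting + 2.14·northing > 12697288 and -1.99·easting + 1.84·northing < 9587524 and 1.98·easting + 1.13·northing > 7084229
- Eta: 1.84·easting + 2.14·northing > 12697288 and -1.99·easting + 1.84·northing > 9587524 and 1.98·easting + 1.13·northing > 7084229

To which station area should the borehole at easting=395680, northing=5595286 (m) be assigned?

Theta

1.84·395680 + 2.14·5595286 = 12701963.240, which is > 12697288
-1.99·395680 + 1.84·5595286 = 9507923.040, which is < 9587524
1.98·395680 + 1.13·5595286 = 7106119.580, which is > 7084229
This sign pattern matches Theta.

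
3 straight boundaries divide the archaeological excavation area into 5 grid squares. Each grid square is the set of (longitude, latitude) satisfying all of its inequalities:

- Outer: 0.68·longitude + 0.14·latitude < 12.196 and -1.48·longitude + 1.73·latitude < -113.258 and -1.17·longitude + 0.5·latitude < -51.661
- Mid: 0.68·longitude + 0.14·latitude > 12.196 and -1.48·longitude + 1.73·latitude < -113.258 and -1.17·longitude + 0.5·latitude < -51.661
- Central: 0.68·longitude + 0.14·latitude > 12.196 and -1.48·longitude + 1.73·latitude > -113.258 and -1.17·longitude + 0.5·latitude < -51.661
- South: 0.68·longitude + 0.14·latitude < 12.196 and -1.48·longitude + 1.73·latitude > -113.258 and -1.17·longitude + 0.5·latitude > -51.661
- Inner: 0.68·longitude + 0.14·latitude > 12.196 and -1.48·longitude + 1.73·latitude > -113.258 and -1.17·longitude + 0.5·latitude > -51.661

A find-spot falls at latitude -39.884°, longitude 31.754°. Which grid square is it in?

Mid

0.68·31.754 + 0.14·-39.884 = 16.009, which is > 12.196
-1.48·31.754 + 1.73·-39.884 = -115.995, which is < -113.258
-1.17·31.754 + 0.5·-39.884 = -57.094, which is < -51.661
This sign pattern matches Mid.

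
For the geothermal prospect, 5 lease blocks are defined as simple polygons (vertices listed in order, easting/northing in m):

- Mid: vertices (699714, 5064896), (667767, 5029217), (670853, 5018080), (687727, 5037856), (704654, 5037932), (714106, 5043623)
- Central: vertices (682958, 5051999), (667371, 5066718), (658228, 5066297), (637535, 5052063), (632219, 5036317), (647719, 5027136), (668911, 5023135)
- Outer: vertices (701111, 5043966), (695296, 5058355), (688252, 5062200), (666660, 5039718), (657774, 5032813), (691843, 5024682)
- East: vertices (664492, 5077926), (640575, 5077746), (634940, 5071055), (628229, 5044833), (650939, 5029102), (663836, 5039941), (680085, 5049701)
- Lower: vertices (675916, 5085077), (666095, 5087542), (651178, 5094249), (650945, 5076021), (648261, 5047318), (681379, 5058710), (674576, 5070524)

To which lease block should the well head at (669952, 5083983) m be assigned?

Lower

Cast a ray rightward from (669952, 5083983). For each polygon, the edges (by vertex number in listed order) whose endpoints lie on opposite sides of northing = 5083983, where each meets that height, and whether that is right or left of the point:
Mid: no edge straddles that height → 0 crossings.
Central: no edge straddles that height → 0 crossings.
Outer: no edge straddles that height → 0 crossings.
East: no edge straddles that height → 0 crossings.
Lower: 3–4 at easting≈651046.8 (left), 7–1 at easting≈675815.3 (right) → 1 crossing.
Only Lower has an odd count, so the point is inside Lower.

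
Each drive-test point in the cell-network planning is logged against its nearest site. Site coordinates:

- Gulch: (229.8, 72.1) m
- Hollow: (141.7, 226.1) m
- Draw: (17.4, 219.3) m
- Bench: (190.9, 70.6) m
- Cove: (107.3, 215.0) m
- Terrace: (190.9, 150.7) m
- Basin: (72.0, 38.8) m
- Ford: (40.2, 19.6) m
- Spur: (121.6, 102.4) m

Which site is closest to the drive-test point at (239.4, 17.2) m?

Squared distances to each site:
Gulch: 3106.170; Hollow: 53184.500; Draw: 90128.410; Bench: 5203.810; Cove: 56575.250; Terrace: 20174.500; Basin: 28489.320; Ford: 39686.400; Spur: 21135.880.
Minimum at Gulch.

Gulch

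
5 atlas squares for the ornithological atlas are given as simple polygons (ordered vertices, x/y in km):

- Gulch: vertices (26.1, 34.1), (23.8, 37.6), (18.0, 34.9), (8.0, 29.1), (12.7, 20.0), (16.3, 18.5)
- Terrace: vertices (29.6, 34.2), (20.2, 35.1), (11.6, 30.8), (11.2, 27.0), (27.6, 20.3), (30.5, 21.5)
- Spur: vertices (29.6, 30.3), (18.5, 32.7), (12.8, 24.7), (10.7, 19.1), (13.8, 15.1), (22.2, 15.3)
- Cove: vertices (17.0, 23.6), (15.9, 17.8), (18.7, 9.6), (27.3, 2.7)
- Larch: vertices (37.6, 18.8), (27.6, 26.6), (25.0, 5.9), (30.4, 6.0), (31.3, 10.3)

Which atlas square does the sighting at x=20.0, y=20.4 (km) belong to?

Spur

Cast a ray rightward from (20.0, 20.4). For each polygon, the edges (by vertex number in listed order) whose endpoints lie on opposite sides of y = 20.4, where each meets that height, and whether that is right or left of the point:
Gulch: 4–5 at x≈12.49 (left), 6–1 at x≈17.49 (left) → 0 crossings.
Terrace: 4–5 at x≈27.36 (right), 5–6 at x≈27.84 (right) → 2 crossings.
Spur: 3–4 at x≈11.19 (left), 6–1 at x≈24.72 (right) → 1 crossing.
Cove: 1–2 at x≈16.39 (left), 4–1 at x≈18.58 (left) → 0 crossings.
Larch: 1–2 at x≈35.55 (right), 2–3 at x≈26.82 (right) → 2 crossings.
Only Spur has an odd count, so the point is inside Spur.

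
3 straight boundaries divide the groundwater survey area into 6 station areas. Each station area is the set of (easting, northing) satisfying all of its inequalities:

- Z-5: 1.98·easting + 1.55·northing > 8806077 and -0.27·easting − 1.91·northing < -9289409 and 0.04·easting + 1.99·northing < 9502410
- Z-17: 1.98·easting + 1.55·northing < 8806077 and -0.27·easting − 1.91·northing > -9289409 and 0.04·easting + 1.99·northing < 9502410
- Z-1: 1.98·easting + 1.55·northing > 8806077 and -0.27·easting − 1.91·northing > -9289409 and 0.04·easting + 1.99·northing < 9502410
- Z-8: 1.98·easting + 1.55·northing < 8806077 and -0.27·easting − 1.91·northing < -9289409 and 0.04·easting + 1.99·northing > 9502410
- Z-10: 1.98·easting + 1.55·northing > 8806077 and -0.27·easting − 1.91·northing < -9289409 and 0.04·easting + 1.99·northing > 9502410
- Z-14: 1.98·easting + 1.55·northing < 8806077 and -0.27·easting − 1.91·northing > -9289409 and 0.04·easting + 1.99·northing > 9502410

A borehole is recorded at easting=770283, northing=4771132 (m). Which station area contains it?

1.98·770283 + 1.55·4771132 = 8920414.940, which is > 8806077
-0.27·770283 − 1.91·4771132 = -9320838.530, which is < -9289409
0.04·770283 + 1.99·4771132 = 9525364.000, which is > 9502410
This sign pattern matches Z-10.

Z-10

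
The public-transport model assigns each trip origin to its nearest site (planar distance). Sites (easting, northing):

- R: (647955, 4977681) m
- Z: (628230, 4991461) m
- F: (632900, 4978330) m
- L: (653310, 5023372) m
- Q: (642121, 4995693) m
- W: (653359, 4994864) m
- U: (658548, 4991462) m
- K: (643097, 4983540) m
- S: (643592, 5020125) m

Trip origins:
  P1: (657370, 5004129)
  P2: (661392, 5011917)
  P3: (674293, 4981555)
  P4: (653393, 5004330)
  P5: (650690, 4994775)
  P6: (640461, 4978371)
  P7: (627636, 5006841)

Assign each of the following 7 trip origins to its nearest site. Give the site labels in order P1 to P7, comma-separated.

W, L, U, W, W, K, Z

P1 → W (d²=101928346.00)
P2 → L (d²=196535749.00)
P3 → U (d²=346053674.00)
P4 → W (d²=89606312.00)
P5 → W (d²=7131482.00)
P6 → K (d²=33667057.00)
P7 → Z (d²=236897236.00)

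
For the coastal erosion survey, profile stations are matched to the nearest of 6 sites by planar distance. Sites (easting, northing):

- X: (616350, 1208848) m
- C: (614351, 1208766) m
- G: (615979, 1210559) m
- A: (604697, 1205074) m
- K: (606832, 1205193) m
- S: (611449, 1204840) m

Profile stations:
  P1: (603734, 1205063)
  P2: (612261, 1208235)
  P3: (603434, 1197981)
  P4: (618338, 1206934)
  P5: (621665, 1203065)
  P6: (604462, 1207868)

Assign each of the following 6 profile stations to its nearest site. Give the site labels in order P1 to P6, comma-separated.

A, C, A, X, X, A

P1 → A (d²=927490.00)
P2 → C (d²=4650061.00)
P3 → A (d²=51905818.00)
P4 → X (d²=7615540.00)
P5 → X (d²=61692314.00)
P6 → A (d²=7861661.00)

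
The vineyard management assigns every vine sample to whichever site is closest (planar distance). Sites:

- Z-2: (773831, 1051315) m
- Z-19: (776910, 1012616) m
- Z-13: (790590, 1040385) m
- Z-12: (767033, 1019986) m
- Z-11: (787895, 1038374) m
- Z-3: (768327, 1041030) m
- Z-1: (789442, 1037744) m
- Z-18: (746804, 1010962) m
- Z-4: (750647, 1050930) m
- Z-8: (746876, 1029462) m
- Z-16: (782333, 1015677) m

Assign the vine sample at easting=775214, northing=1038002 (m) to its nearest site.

Squared distances to each site:
Z-2: 179148658.000; Z-19: 647325412.000; Z-13: 242100065.000; Z-12: 391505017.000; Z-11: 160946145.000; Z-3: 56599553.000; Z-1: 202502548.000; Z-18: 1538289700.000; Z-4: 770670673.000; Z-8: 875973844.000; Z-16: 549085786.000.
Minimum at Z-3.

Z-3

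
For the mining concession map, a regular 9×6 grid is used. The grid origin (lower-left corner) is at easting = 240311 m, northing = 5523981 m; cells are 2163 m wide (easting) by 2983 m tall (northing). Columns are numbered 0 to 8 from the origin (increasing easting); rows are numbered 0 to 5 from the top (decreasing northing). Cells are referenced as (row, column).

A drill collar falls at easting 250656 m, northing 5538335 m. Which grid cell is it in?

(1, 4)

Column index: ⌊(250656 − 240311) / 2163⌋ = ⌊4.783⌋ = 4
Row offset from origin: ⌊(5538335 − 5523981) / 2983⌋ = ⌊4.812⌋ = 4 → row 1 (counted from top)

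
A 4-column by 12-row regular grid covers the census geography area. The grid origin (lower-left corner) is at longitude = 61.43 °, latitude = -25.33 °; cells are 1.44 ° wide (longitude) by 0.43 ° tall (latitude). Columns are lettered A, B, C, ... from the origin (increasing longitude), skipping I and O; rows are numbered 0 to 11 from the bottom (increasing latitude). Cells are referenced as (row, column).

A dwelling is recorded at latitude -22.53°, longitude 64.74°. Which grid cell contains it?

(6, C)

Column index: ⌊(64.74 − 61.43) / 1.44⌋ = ⌊2.299⌋ = 2 → column C
Row offset from origin: ⌊(-22.53 − -25.33) / 0.43⌋ = ⌊6.512⌋ = 6 → row 6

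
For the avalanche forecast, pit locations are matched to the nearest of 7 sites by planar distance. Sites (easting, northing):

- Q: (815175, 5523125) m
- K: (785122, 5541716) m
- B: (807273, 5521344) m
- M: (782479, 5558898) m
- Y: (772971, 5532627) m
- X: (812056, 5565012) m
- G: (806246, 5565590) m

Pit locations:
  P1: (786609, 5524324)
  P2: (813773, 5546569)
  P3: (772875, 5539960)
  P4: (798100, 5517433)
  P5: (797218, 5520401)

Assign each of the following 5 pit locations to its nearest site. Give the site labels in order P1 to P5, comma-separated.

P1 → Y (d²=254934853.00)
P2 → X (d²=343092338.00)
P3 → Y (d²=53782105.00)
P4 → B (d²=99439850.00)
P5 → B (d²=101992274.00)

Y, X, Y, B, B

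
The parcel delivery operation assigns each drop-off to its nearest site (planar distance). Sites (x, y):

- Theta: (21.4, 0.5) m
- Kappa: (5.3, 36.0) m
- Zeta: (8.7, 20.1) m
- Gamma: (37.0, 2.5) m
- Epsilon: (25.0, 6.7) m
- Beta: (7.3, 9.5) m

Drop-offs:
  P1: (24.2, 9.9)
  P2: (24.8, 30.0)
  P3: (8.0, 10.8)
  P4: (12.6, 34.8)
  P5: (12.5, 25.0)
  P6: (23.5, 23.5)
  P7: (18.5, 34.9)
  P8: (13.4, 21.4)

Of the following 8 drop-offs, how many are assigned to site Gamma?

P1 → Epsilon
P2 → Zeta
P3 → Beta
P4 → Kappa
P5 → Zeta
P6 → Zeta
P7 → Kappa
P8 → Zeta
0 of the 8 go to Gamma.

0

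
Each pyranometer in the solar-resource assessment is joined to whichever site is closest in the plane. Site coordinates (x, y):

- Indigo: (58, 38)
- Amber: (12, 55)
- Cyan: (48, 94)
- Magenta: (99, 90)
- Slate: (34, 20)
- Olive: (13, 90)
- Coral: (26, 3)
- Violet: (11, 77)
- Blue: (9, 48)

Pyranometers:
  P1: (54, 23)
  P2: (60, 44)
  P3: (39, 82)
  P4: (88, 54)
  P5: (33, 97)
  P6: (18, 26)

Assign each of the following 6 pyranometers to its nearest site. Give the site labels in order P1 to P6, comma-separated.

P1 → Indigo (d²=241.00)
P2 → Indigo (d²=40.00)
P3 → Cyan (d²=225.00)
P4 → Indigo (d²=1156.00)
P5 → Cyan (d²=234.00)
P6 → Slate (d²=292.00)

Indigo, Indigo, Cyan, Indigo, Cyan, Slate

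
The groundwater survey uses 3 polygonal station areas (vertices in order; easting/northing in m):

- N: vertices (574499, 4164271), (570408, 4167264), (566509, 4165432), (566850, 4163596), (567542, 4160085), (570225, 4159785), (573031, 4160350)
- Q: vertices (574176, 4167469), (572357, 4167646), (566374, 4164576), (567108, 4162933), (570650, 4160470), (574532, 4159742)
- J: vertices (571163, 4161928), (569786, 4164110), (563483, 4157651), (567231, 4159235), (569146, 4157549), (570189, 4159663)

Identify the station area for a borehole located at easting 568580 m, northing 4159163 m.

Cast a ray rightward from (568580, 4159163). For each polygon, the edges (by vertex number in listed order) whose endpoints lie on opposite sides of northing = 4159163, where each meets that height, and whether that is right or left of the point:
N: no edge straddles that height → 0 crossings.
Q: no edge straddles that height → 0 crossings.
J: 2–3 at easting≈564958.5 (left), 3–4 at easting≈567060.6 (left), 4–5 at easting≈567312.8 (left), 5–6 at easting≈569942.3 (right) → 1 crossing.
Only J has an odd count, so the point is inside J.

J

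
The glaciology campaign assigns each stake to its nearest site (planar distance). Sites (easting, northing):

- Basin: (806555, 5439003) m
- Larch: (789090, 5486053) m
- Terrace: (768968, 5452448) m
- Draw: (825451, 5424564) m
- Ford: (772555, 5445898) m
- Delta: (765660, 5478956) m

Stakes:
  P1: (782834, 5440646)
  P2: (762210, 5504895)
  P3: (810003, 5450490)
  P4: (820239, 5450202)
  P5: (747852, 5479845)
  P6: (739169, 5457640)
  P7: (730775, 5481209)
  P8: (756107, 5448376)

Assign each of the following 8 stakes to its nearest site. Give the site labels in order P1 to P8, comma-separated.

Ford, Delta, Basin, Basin, Delta, Terrace, Delta, Terrace

P1 → Ford (d²=133241345.00)
P2 → Delta (d²=684734221.00)
P3 → Basin (d²=143839873.00)
P4 → Basin (d²=312669457.00)
P5 → Delta (d²=317915185.00)
P6 → Terrace (d²=914937265.00)
P7 → Delta (d²=1222039234.00)
P8 → Terrace (d²=181986505.00)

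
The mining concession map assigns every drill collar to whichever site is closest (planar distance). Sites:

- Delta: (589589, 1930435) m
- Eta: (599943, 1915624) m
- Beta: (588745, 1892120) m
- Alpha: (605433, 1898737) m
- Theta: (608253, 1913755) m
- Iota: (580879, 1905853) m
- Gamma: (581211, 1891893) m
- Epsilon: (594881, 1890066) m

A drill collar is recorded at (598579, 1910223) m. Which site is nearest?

Eta

Squared distances to each site:
Delta: 489345044.000; Eta: 31031297.000; Beta: 424426165.000; Alpha: 178905512.000; Theta: 106061300.000; Iota: 332386900.000; Gamma: 637636324.000; Epsilon: 419979853.000.
Minimum at Eta.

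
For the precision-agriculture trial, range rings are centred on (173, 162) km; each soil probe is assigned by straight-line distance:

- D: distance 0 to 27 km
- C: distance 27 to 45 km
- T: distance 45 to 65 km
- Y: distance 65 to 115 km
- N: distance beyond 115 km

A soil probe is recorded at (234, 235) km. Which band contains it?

Y

Distance = √((234−173)² + (235−162)²) = √(3721.000 + 5329.000) = 95.131 km.
65 ≤ 95.131 < 115 → Y.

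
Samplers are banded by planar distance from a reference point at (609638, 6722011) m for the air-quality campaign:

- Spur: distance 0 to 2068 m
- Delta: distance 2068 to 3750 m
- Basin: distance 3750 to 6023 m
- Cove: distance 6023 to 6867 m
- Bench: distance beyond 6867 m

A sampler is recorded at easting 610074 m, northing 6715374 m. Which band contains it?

Cove

Distance = √((610074−609638)² + (6715374−6722011)²) = √(190096.000 + 44049769.000) = 6651.306 m.
6023 ≤ 6651.306 < 6867 → Cove.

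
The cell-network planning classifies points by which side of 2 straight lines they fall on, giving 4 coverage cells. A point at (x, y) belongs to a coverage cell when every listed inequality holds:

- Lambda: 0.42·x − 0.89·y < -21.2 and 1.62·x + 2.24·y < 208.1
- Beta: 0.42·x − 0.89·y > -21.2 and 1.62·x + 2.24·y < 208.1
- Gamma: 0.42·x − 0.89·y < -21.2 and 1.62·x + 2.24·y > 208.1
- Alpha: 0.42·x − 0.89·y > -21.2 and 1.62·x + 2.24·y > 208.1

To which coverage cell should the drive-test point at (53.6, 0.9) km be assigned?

Beta

0.42·53.6 − 0.89·0.9 = 21.711, which is > -21.2
1.62·53.6 + 2.24·0.9 = 88.848, which is < 208.1
This sign pattern matches Beta.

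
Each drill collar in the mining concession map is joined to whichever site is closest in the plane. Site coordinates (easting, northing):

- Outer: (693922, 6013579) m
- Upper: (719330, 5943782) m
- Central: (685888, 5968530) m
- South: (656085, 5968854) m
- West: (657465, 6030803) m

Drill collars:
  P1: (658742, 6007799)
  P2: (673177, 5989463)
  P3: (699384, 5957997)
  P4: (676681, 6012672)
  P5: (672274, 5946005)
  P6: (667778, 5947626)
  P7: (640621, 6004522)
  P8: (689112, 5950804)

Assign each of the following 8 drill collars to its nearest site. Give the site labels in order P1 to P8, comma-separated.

West, Central, Central, Outer, Central, South, West, Central

P1 → West (d²=530814745.00)
P2 → Central (d²=599760010.00)
P3 → Central (d²=293086105.00)
P4 → Outer (d²=298074730.00)
P5 → Central (d²=692716621.00)
P6 → South (d²=587354233.00)
P7 → West (d²=974411297.00)
P8 → Central (d²=324605252.00)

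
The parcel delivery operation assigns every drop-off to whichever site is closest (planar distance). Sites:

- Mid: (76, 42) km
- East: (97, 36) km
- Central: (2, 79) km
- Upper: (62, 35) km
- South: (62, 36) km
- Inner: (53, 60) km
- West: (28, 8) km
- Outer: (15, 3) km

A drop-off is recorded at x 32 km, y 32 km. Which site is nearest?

Squared distances to each site:
Mid: 2036.000; East: 4241.000; Central: 3109.000; Upper: 909.000; South: 916.000; Inner: 1225.000; West: 592.000; Outer: 1130.000.
Minimum at West.

West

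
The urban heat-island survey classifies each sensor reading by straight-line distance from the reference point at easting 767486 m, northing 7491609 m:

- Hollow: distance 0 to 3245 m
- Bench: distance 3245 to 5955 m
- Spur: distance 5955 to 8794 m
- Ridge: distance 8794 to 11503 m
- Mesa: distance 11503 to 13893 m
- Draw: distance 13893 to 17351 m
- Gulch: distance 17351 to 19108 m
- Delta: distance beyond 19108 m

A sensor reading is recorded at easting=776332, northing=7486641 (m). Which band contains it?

Distance = √((776332−767486)² + (7486641−7491609)²) = √(78251716.000 + 24681024.000) = 10145.577 m.
8794 ≤ 10145.577 < 11503 → Ridge.

Ridge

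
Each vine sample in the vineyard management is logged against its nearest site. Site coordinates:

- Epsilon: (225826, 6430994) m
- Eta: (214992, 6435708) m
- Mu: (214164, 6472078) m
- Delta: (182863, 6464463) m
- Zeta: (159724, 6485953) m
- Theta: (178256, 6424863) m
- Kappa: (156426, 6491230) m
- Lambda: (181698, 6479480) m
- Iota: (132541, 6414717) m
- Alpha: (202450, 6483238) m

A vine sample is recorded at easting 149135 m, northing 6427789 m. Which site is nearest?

Iota

Squared distances to each site:
Epsilon: 5891781506.000; Eta: 4399855010.000; Mu: 6190286362.000; Delta: 2482560260.000; Zeta: 3495177817.000; Theta: 856594117.000; Kappa: 4077919162.000; Lambda: 3732308450.000; Iota: 446238020.000; Alpha: 5917080826.000.
Minimum at Iota.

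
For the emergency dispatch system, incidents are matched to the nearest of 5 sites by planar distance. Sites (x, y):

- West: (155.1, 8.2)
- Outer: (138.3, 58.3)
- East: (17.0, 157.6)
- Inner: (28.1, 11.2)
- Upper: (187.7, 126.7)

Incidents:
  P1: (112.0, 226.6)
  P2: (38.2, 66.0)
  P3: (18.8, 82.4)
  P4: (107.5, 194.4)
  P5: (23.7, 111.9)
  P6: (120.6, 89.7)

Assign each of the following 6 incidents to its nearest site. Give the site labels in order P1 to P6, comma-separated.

East, Inner, Inner, East, East, Outer

P1 → East (d²=13786.00)
P2 → Inner (d²=3105.05)
P3 → Inner (d²=5155.93)
P4 → East (d²=9544.49)
P5 → East (d²=2133.38)
P6 → Outer (d²=1299.25)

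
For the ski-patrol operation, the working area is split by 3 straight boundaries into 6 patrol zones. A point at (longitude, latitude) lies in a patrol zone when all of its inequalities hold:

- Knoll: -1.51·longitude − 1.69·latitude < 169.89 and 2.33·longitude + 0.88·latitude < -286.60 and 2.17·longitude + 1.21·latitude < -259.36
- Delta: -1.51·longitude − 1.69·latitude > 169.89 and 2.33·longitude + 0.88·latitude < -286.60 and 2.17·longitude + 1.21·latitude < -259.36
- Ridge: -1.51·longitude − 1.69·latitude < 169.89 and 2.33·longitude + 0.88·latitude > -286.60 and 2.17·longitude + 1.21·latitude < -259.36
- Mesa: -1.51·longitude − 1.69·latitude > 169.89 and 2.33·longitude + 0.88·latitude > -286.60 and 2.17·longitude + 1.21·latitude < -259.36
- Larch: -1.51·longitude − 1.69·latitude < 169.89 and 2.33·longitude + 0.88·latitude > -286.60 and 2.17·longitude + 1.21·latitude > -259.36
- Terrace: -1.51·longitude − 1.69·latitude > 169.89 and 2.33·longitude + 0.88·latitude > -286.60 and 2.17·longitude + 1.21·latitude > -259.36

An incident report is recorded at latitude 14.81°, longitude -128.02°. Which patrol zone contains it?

Ridge

-1.51·-128.02 − 1.69·14.81 = 168.281, which is < 169.89
2.33·-128.02 + 0.88·14.81 = -285.254, which is > -286.60
2.17·-128.02 + 1.21·14.81 = -259.883, which is < -259.36
This sign pattern matches Ridge.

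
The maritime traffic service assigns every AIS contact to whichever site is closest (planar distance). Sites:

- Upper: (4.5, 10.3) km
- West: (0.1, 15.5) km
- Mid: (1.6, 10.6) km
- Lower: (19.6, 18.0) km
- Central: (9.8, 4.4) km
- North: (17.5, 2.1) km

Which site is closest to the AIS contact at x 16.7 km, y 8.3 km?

Squared distances to each site:
Upper: 152.840; West: 327.400; Mid: 233.300; Lower: 102.500; Central: 62.820; North: 39.080.
Minimum at North.

North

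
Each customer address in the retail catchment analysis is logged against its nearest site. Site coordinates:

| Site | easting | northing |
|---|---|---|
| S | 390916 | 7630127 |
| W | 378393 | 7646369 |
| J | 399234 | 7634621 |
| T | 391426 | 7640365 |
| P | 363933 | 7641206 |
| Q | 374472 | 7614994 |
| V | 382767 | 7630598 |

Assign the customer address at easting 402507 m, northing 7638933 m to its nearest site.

J

Squared distances to each site:
S: 211896917.000; W: 636779092.000; J: 29305873.000; T: 124839185.000; P: 1493120005.000; Q: 1359036946.000; V: 459139825.000.
Minimum at J.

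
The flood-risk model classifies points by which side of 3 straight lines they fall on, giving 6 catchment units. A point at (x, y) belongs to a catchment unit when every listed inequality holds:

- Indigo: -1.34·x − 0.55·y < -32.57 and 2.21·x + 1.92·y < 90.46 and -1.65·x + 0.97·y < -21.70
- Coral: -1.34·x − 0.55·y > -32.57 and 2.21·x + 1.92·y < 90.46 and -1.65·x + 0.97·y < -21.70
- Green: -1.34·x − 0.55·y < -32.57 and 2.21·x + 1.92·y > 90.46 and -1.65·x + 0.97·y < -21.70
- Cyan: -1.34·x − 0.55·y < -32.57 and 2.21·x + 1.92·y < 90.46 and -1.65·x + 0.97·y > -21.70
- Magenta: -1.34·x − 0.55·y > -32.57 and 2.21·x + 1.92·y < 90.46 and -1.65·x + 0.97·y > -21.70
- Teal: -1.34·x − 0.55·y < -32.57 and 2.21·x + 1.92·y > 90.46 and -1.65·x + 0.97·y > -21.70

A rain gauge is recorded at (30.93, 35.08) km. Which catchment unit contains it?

-1.34·30.93 − 0.55·35.08 = -60.740, which is < -32.57
2.21·30.93 + 1.92·35.08 = 135.709, which is > 90.46
-1.65·30.93 + 0.97·35.08 = -17.007, which is > -21.70
This sign pattern matches Teal.

Teal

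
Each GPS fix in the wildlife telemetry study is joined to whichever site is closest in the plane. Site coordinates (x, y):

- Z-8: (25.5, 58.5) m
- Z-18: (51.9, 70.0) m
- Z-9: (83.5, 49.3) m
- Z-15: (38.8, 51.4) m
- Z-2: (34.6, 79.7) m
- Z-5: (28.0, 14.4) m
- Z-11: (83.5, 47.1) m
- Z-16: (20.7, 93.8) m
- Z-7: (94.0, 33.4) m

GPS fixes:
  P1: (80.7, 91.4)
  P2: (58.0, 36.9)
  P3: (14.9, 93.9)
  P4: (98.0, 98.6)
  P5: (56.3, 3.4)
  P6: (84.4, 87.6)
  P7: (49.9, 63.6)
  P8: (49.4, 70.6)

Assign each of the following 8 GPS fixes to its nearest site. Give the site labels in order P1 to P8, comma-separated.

Z-18, Z-15, Z-16, Z-9, Z-5, Z-18, Z-18, Z-18

P1 → Z-18 (d²=1287.40)
P2 → Z-15 (d²=578.89)
P3 → Z-16 (d²=33.65)
P4 → Z-9 (d²=2640.74)
P5 → Z-5 (d²=921.89)
P6 → Z-18 (d²=1366.01)
P7 → Z-18 (d²=44.96)
P8 → Z-18 (d²=6.61)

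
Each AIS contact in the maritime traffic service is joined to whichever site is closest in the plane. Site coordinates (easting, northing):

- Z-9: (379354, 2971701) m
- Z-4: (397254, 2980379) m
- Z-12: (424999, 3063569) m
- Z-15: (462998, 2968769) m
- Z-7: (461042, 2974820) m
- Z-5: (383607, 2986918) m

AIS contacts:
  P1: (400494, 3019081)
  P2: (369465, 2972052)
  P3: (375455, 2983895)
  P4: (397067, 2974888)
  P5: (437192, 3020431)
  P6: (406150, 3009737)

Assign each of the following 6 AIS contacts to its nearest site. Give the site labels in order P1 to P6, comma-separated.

P1 → Z-5 (d²=1319629338.00)
P2 → Z-9 (d²=97915522.00)
P3 → Z-5 (d²=75593633.00)
P4 → Z-4 (d²=30186050.00)
P5 → Z-12 (d²=2009556293.00)
P6 → Z-4 (d²=941030980.00)

Z-5, Z-9, Z-5, Z-4, Z-12, Z-4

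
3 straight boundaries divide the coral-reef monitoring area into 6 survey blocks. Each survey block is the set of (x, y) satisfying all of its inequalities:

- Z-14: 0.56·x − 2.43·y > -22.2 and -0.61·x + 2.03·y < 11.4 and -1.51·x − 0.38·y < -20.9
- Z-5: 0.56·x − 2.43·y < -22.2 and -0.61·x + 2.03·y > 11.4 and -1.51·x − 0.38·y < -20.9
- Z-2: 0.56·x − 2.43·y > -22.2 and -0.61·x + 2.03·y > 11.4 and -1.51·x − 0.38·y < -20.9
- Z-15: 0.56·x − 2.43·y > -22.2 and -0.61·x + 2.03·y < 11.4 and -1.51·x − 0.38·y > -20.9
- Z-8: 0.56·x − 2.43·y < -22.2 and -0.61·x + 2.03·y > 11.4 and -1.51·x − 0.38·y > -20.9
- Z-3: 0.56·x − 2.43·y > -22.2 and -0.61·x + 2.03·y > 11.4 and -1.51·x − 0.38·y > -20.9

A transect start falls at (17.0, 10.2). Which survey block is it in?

0.56·17.0 − 2.43·10.2 = -15.266, which is > -22.2
-0.61·17.0 + 2.03·10.2 = 10.336, which is < 11.4
-1.51·17.0 − 0.38·10.2 = -29.546, which is < -20.9
This sign pattern matches Z-14.

Z-14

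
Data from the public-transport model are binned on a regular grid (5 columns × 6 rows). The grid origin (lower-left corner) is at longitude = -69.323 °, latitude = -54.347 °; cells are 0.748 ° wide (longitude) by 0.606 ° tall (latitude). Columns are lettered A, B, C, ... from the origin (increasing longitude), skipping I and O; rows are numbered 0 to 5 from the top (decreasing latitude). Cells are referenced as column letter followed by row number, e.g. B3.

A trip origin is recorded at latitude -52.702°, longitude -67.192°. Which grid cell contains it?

C3

Column index: ⌊(-67.192 − -69.323) / 0.748⌋ = ⌊2.849⌋ = 2 → column C
Row offset from origin: ⌊(-52.702 − -54.347) / 0.606⌋ = ⌊2.715⌋ = 2 → row 3 (counted from top)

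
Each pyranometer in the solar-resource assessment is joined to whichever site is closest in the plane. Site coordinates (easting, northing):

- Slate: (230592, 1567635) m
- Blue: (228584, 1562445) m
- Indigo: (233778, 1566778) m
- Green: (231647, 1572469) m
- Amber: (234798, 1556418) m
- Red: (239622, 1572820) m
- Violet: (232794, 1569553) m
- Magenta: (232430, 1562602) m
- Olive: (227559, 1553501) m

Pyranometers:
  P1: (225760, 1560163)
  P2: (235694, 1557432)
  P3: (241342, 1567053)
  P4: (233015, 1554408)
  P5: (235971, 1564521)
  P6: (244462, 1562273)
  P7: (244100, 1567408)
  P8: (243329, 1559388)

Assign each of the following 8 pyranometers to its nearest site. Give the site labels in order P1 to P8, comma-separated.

P1 → Blue (d²=13182500.00)
P2 → Amber (d²=1831012.00)
P3 → Red (d²=36216689.00)
P4 → Amber (d²=7219189.00)
P5 → Indigo (d²=9903298.00)
P6 → Amber (d²=127673921.00)
P7 → Red (d²=49342228.00)
P8 → Amber (d²=81598861.00)

Blue, Amber, Red, Amber, Indigo, Amber, Red, Amber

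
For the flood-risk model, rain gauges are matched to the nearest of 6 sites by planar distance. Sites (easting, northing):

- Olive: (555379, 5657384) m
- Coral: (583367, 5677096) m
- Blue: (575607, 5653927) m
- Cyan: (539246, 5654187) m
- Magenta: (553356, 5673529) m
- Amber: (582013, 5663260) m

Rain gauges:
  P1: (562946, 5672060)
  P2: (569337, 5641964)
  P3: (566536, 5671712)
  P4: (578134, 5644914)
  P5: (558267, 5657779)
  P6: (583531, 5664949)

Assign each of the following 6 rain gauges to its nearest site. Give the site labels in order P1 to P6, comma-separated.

P1 → Magenta (d²=94126061.00)
P2 → Blue (d²=182426269.00)
P3 → Magenta (d²=177013889.00)
P4 → Blue (d²=87619898.00)
P5 → Olive (d²=8496569.00)
P6 → Amber (d²=5157045.00)

Magenta, Blue, Magenta, Blue, Olive, Amber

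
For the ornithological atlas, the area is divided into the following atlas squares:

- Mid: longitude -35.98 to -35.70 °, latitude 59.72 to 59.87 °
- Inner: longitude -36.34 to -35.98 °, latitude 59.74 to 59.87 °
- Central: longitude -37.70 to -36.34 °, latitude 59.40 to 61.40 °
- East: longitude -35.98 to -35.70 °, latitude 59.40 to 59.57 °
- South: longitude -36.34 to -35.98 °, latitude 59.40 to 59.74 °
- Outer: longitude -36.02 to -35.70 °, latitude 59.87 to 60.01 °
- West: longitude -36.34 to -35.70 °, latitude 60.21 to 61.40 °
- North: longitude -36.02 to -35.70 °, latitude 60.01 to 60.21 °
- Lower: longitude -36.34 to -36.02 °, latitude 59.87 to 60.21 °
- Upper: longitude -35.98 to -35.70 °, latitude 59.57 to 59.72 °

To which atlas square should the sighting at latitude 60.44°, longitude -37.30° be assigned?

Central

The point has longitude = -37.30 and latitude = 60.44.
Only Central satisfies -37.70 ≤ longitude ≤ -36.34 and 59.40 ≤ latitude ≤ 61.40.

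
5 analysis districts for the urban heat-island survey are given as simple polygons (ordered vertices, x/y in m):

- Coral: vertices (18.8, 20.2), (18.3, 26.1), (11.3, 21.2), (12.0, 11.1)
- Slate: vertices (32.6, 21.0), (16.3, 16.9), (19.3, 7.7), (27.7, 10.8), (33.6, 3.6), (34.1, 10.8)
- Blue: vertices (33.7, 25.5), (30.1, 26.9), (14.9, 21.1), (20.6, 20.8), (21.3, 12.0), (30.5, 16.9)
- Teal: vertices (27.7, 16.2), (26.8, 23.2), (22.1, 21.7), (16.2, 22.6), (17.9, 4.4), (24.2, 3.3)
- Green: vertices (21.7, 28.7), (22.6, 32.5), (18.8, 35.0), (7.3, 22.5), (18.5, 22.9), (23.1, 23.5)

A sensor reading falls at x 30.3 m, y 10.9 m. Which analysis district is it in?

Cast a ray rightward from (30.3, 10.9). For each polygon, the edges (by vertex number in listed order) whose endpoints lie on opposite sides of y = 10.9, where each meets that height, and whether that is right or left of the point:
Coral: no edge straddles that height → 0 crossings.
Slate: 2–3 at x≈18.26 (left), 6–1 at x≈34.09 (right) → 1 crossing.
Blue: no edge straddles that height → 0 crossings.
Teal: 4–5 at x≈17.29 (left), 6–1 at x≈26.26 (left) → 0 crossings.
Green: no edge straddles that height → 0 crossings.
Only Slate has an odd count, so the point is inside Slate.

Slate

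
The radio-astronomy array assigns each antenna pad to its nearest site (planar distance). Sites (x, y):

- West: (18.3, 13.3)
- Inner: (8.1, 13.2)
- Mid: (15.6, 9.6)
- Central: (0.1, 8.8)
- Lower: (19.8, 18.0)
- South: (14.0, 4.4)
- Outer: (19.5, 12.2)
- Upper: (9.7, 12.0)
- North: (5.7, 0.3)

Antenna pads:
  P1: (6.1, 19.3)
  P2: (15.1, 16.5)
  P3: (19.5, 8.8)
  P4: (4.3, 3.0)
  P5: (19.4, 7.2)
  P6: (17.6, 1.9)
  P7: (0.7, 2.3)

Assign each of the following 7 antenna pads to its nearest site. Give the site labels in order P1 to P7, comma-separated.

P1 → Inner (d²=41.21)
P2 → West (d²=20.48)
P3 → Outer (d²=11.56)
P4 → North (d²=9.25)
P5 → Mid (d²=20.20)
P6 → South (d²=19.21)
P7 → North (d²=29.00)

Inner, West, Outer, North, Mid, South, North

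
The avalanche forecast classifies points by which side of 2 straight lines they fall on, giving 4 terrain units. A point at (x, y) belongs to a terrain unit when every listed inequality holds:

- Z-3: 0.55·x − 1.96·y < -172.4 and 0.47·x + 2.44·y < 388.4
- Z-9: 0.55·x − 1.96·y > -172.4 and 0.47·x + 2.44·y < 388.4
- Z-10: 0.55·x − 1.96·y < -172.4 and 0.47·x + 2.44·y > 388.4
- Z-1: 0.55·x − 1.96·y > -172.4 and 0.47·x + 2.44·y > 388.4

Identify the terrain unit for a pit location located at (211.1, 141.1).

0.55·211.1 − 1.96·141.1 = -160.451, which is > -172.4
0.47·211.1 + 2.44·141.1 = 443.501, which is > 388.4
This sign pattern matches Z-1.

Z-1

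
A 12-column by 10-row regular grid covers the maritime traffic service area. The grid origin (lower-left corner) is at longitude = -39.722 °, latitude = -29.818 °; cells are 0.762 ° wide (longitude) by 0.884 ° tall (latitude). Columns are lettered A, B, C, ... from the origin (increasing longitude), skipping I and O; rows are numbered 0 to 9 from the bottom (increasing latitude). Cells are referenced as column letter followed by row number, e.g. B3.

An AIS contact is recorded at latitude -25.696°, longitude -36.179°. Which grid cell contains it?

E4

Column index: ⌊(-36.179 − -39.722) / 0.762⌋ = ⌊4.650⌋ = 4 → column E
Row offset from origin: ⌊(-25.696 − -29.818) / 0.884⌋ = ⌊4.663⌋ = 4 → row 4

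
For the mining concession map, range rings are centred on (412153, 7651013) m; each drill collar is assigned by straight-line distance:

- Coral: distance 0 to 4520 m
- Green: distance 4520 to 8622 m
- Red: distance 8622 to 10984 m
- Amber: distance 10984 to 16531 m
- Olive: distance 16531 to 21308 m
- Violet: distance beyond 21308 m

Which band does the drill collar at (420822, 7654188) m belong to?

Red

Distance = √((420822−412153)² + (7654188−7651013)²) = √(75151561.000 + 10080625.000) = 9232.128 m.
8622 ≤ 9232.128 < 10984 → Red.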